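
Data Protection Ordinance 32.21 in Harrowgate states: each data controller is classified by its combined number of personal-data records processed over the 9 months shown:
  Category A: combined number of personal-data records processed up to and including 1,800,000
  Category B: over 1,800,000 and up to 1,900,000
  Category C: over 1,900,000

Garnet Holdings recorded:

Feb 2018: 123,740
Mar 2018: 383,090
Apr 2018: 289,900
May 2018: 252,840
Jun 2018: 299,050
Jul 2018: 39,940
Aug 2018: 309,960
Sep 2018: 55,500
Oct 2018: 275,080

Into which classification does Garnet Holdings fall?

Combined number of personal-data records processed: 123,740 + 383,090 + 289,900 + 252,840 + 299,050 + 39,940 + 309,960 + 55,500 + 275,080 = 2,029,100.
2,029,100 > 1,900,000, so Category C applies.

Category C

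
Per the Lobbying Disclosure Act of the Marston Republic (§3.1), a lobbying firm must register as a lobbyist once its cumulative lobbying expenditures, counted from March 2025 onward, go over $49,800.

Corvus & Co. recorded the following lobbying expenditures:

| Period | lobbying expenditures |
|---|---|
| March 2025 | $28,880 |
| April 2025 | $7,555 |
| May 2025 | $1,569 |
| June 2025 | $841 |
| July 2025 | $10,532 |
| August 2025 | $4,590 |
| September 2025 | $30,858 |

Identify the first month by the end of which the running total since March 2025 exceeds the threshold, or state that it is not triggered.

Through March 2025: $28,880
Through April 2025: $36,435
Through May 2025: $38,004
Through June 2025: $38,845
Through July 2025: $49,377
Through August 2025: $53,967 ← exceeds threshold

August 2025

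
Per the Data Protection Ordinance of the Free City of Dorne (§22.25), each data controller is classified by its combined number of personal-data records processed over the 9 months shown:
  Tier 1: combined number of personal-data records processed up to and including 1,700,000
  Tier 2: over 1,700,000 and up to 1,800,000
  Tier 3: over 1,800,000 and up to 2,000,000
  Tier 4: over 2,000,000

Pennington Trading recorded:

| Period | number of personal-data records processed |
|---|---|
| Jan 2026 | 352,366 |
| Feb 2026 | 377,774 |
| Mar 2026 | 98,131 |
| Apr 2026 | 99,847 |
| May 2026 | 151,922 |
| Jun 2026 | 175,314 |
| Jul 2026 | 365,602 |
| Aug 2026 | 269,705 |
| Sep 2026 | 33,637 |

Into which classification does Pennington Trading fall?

Combined number of personal-data records processed: 352,366 + 377,774 + 98,131 + 99,847 + 151,922 + 175,314 + 365,602 + 269,705 + 33,637 = 1,924,298.
1,800,000 < 1,924,298 ≤ 2,000,000, so Tier 3 applies.

Tier 3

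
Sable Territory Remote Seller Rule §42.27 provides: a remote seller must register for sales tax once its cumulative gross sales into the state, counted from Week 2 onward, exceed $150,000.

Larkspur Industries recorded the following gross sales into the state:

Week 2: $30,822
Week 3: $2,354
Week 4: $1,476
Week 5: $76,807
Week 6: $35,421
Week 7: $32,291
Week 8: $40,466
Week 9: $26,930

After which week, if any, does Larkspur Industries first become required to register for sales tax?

Through Week 2: $30,822
Through Week 3: $33,176
Through Week 4: $34,652
Through Week 5: $111,459
Through Week 6: $146,880
Through Week 7: $179,171 ← exceeds threshold

Week 7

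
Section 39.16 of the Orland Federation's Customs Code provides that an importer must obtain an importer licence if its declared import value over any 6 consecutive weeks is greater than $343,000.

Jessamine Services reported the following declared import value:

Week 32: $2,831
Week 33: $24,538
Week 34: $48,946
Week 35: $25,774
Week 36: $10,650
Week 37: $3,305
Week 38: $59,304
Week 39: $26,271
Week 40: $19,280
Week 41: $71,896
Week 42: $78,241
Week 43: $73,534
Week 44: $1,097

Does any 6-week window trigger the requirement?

Week 32–Week 37: $2,831 + $24,538 + $48,946 + $25,774 + $10,650 + $3,305 = $116,044 (under)
Week 33–Week 38: $24,538 + $48,946 + $25,774 + $10,650 + $3,305 + $59,304 = $172,517 (under)
Week 34–Week 39: $48,946 + $25,774 + $10,650 + $3,305 + $59,304 + $26,271 = $174,250 (under)
Week 35–Week 40: $25,774 + $10,650 + $3,305 + $59,304 + $26,271 + $19,280 = $144,584 (under)
Week 36–Week 41: $10,650 + $3,305 + $59,304 + $26,271 + $19,280 + $71,896 = $190,706 (under)
Week 37–Week 42: $3,305 + $59,304 + $26,271 + $19,280 + $71,896 + $78,241 = $258,297 (under)
Week 38–Week 43: $59,304 + $26,271 + $19,280 + $71,896 + $78,241 + $73,534 = $328,526 (under)
Week 39–Week 44: $26,271 + $19,280 + $71,896 + $78,241 + $73,534 + $1,097 = $270,319 (under)
No window exceeds $343,000.

No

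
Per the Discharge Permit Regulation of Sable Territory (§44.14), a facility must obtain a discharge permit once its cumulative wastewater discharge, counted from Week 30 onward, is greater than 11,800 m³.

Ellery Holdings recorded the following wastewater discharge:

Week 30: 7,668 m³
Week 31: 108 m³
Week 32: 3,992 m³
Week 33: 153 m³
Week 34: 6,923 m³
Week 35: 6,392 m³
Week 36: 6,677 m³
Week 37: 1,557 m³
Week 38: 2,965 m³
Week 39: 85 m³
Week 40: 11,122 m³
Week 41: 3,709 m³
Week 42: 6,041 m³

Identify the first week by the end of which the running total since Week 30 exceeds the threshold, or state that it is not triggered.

Through Week 30: 7,668 m³
Through Week 31: 7,776 m³
Through Week 32: 11,768 m³
Through Week 33: 11,921 m³ ← exceeds threshold

Week 33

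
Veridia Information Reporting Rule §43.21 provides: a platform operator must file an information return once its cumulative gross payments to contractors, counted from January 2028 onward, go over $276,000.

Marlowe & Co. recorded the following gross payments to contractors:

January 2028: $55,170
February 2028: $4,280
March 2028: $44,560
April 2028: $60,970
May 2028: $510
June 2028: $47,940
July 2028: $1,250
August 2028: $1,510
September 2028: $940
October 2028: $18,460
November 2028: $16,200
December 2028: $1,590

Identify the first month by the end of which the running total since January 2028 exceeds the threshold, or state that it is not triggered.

Not triggered

Through January 2028: $55,170
Through February 2028: $59,450
Through March 2028: $104,010
Through April 2028: $164,980
Through May 2028: $165,490
Through June 2028: $213,430
Through July 2028: $214,680
Through August 2028: $216,190
Through September 2028: $217,130
Through October 2028: $235,590
Through November 2028: $251,790
Through December 2028: $253,380
Final cumulative total $253,380 ≤ $276,000; the threshold is never exceeded.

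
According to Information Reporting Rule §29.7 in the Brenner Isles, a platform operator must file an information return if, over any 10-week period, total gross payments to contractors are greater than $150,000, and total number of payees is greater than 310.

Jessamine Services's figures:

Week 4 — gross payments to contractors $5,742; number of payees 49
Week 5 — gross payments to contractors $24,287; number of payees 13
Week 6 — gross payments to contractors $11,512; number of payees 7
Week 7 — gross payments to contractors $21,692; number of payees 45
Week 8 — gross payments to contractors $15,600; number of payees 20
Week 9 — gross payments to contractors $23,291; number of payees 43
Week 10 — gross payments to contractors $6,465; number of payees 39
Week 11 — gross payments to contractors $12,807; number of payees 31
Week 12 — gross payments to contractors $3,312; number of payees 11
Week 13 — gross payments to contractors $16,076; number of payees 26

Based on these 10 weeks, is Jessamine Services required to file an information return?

Total gross payments to contractors: $5,742 + $24,287 + $11,512 + $21,692 + $15,600 + $23,291 + $6,465 + $12,807 + $3,312 + $16,076 = $140,784 (≤ $150,000).
Total number of payees: 49 + 13 + 7 + 45 + 20 + 43 + 39 + 31 + 11 + 26 = 284 (≤ 310).
The test is 'and': the rule requires both, and at least one is not exceeded.

No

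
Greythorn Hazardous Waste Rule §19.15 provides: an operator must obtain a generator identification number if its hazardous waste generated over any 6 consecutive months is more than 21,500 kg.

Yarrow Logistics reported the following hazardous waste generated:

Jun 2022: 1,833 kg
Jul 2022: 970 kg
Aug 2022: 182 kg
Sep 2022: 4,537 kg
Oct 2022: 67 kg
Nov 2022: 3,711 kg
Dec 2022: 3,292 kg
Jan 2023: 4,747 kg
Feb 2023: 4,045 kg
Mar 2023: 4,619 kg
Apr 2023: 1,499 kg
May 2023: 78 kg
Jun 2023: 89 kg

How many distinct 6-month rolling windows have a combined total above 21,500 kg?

Jun 2022–Nov 2022: 1,833 kg + 970 kg + 182 kg + 4,537 kg + 67 kg + 3,711 kg = 11,300 kg (under)
Jul 2022–Dec 2022: 970 kg + 182 kg + 4,537 kg + 67 kg + 3,711 kg + 3,292 kg = 12,759 kg (under)
Aug 2022–Jan 2023: 182 kg + 4,537 kg + 67 kg + 3,711 kg + 3,292 kg + 4,747 kg = 16,536 kg (under)
Sep 2022–Feb 2023: 4,537 kg + 67 kg + 3,711 kg + 3,292 kg + 4,747 kg + 4,045 kg = 20,399 kg (under)
Oct 2022–Mar 2023: 67 kg + 3,711 kg + 3,292 kg + 4,747 kg + 4,045 kg + 4,619 kg = 20,481 kg (under)
Nov 2022–Apr 2023: 3,711 kg + 3,292 kg + 4,747 kg + 4,045 kg + 4,619 kg + 1,499 kg = 21,913 kg (over)
Dec 2022–May 2023: 3,292 kg + 4,747 kg + 4,045 kg + 4,619 kg + 1,499 kg + 78 kg = 18,280 kg (under)
Jan 2023–Jun 2023: 4,747 kg + 4,045 kg + 4,619 kg + 1,499 kg + 78 kg + 89 kg = 15,077 kg (under)
1 window exceeds the threshold.

1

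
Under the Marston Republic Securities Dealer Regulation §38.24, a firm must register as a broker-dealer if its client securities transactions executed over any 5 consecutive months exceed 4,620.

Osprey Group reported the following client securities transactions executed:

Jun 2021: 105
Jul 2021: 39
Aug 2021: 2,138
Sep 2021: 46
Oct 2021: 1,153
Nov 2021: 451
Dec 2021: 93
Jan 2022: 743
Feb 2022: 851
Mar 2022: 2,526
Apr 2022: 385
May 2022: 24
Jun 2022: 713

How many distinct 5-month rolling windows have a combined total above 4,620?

1

Jun 2021–Oct 2021: 105 + 39 + 2,138 + 46 + 1,153 = 3,481 (under)
Jul 2021–Nov 2021: 39 + 2,138 + 46 + 1,153 + 451 = 3,827 (under)
Aug 2021–Dec 2021: 2,138 + 46 + 1,153 + 451 + 93 = 3,881 (under)
Sep 2021–Jan 2022: 46 + 1,153 + 451 + 93 + 743 = 2,486 (under)
Oct 2021–Feb 2022: 1,153 + 451 + 93 + 743 + 851 = 3,291 (under)
Nov 2021–Mar 2022: 451 + 93 + 743 + 851 + 2,526 = 4,664 (over)
Dec 2021–Apr 2022: 93 + 743 + 851 + 2,526 + 385 = 4,598 (under)
Jan 2022–May 2022: 743 + 851 + 2,526 + 385 + 24 = 4,529 (under)
Feb 2022–Jun 2022: 851 + 2,526 + 385 + 24 + 713 = 4,499 (under)
1 window exceeds the threshold.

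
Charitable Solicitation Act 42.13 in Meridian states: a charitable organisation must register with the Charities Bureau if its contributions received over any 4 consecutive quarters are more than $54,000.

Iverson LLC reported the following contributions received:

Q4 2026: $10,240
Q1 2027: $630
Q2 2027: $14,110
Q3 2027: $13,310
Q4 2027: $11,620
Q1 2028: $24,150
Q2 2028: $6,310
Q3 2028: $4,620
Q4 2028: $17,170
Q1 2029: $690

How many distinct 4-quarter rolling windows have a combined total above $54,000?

2

Q4 2026–Q3 2027: $10,240 + $630 + $14,110 + $13,310 = $38,290 (under)
Q1 2027–Q4 2027: $630 + $14,110 + $13,310 + $11,620 = $39,670 (under)
Q2 2027–Q1 2028: $14,110 + $13,310 + $11,620 + $24,150 = $63,190 (over)
Q3 2027–Q2 2028: $13,310 + $11,620 + $24,150 + $6,310 = $55,390 (over)
Q4 2027–Q3 2028: $11,620 + $24,150 + $6,310 + $4,620 = $46,700 (under)
Q1 2028–Q4 2028: $24,150 + $6,310 + $4,620 + $17,170 = $52,250 (under)
Q2 2028–Q1 2029: $6,310 + $4,620 + $17,170 + $690 = $28,790 (under)
2 windows exceed the threshold.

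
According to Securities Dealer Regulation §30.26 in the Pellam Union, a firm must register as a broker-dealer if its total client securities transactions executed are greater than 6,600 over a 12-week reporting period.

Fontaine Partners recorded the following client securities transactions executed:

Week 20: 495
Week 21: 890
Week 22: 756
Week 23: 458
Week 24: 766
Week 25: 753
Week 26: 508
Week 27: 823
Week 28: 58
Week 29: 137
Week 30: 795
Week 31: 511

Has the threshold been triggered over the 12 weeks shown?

Yes

Total client securities transactions executed: 495 + 890 + 756 + 458 + 766 + 753 + 508 + 823 + 58 + 137 + 795 + 511 = 6,950.
6,950 > 6,600, so the threshold is exceeded.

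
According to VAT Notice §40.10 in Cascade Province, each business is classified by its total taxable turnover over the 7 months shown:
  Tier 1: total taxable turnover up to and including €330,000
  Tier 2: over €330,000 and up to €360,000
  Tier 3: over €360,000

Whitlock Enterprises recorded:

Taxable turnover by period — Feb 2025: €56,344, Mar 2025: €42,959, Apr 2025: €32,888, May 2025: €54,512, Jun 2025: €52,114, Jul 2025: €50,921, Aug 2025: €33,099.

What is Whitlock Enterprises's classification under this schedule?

Tier 1

Total taxable turnover: €56,344 + €42,959 + €32,888 + €54,512 + €52,114 + €50,921 + €33,099 = €322,837.
€322,837 ≤ €330,000, so Tier 1 applies.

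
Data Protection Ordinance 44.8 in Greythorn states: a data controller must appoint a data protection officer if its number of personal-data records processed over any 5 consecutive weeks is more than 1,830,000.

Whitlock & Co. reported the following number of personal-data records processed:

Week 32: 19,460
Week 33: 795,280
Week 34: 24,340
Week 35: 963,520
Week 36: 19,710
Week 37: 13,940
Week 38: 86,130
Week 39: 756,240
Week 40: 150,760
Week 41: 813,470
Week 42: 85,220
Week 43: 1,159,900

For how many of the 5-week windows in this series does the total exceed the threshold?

Week 32–Week 36: 19,460 + 795,280 + 24,340 + 963,520 + 19,710 = 1,822,310 (under)
Week 33–Week 37: 795,280 + 24,340 + 963,520 + 19,710 + 13,940 = 1,816,790 (under)
Week 34–Week 38: 24,340 + 963,520 + 19,710 + 13,940 + 86,130 = 1,107,640 (under)
Week 35–Week 39: 963,520 + 19,710 + 13,940 + 86,130 + 756,240 = 1,839,540 (over)
Week 36–Week 40: 19,710 + 13,940 + 86,130 + 756,240 + 150,760 = 1,026,780 (under)
Week 37–Week 41: 13,940 + 86,130 + 756,240 + 150,760 + 813,470 = 1,820,540 (under)
Week 38–Week 42: 86,130 + 756,240 + 150,760 + 813,470 + 85,220 = 1,891,820 (over)
Week 39–Week 43: 756,240 + 150,760 + 813,470 + 85,220 + 1,159,900 = 2,965,590 (over)
3 windows exceed the threshold.

3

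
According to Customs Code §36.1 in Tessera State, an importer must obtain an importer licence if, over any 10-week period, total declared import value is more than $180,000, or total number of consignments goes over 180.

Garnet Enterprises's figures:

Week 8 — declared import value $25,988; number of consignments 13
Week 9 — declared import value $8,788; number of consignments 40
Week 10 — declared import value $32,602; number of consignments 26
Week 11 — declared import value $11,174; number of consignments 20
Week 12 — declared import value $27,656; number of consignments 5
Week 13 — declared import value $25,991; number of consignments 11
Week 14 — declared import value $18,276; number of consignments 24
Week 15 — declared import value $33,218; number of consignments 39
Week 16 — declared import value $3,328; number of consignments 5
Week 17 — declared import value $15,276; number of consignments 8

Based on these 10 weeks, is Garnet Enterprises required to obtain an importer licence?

Yes

Total declared import value: $25,988 + $8,788 + $32,602 + $11,174 + $27,656 + $25,991 + $18,276 + $33,218 + $3,328 + $15,276 = $202,297 (> $180,000).
Total number of consignments: 13 + 40 + 26 + 20 + 5 + 11 + 24 + 39 + 5 + 8 = 191 (> 180).
The test is 'or': at least one threshold is exceeded.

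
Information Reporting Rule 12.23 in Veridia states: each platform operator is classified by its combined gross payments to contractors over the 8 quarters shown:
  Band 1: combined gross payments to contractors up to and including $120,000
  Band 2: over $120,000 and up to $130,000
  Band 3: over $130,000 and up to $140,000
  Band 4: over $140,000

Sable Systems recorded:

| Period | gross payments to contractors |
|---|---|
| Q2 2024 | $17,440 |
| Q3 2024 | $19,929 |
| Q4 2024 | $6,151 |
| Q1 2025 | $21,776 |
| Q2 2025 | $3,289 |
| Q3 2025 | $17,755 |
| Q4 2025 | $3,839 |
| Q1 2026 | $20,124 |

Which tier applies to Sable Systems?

Band 1

Combined gross payments to contractors: $17,440 + $19,929 + $6,151 + $21,776 + $3,289 + $17,755 + $3,839 + $20,124 = $110,303.
$110,303 ≤ $120,000, so Band 1 applies.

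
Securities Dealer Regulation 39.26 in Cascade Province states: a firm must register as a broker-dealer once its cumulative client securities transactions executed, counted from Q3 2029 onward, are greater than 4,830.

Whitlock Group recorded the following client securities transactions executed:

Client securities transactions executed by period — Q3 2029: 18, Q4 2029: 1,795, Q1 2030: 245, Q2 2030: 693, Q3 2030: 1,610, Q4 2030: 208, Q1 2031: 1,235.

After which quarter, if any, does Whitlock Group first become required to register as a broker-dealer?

Through Q3 2029: 18
Through Q4 2029: 1,813
Through Q1 2030: 2,058
Through Q2 2030: 2,751
Through Q3 2030: 4,361
Through Q4 2030: 4,569
Through Q1 2031: 5,804 ← exceeds threshold

Q1 2031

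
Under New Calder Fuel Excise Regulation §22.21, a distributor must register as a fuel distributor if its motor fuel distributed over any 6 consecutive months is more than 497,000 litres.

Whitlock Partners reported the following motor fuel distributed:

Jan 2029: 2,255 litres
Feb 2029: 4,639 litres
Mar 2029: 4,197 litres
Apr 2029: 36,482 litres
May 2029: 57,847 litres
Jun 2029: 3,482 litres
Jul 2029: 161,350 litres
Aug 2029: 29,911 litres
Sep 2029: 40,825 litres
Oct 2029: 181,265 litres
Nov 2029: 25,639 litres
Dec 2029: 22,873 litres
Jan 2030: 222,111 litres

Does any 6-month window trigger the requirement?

Yes

Jan 2029–Jun 2029: 2,255 litres + 4,639 litres + 4,197 litres + 36,482 litres + 57,847 litres + 3,482 litres = 108,902 litres (under)
Feb 2029–Jul 2029: 4,639 litres + 4,197 litres + 36,482 litres + 57,847 litres + 3,482 litres + 161,350 litres = 267,997 litres (under)
Mar 2029–Aug 2029: 4,197 litres + 36,482 litres + 57,847 litres + 3,482 litres + 161,350 litres + 29,911 litres = 293,269 litres (under)
Apr 2029–Sep 2029: 36,482 litres + 57,847 litres + 3,482 litres + 161,350 litres + 29,911 litres + 40,825 litres = 329,897 litres (under)
May 2029–Oct 2029: 57,847 litres + 3,482 litres + 161,350 litres + 29,911 litres + 40,825 litres + 181,265 litres = 474,680 litres (under)
Jun 2029–Nov 2029: 3,482 litres + 161,350 litres + 29,911 litres + 40,825 litres + 181,265 litres + 25,639 litres = 442,472 litres (under)
Jul 2029–Dec 2029: 161,350 litres + 29,911 litres + 40,825 litres + 181,265 litres + 25,639 litres + 22,873 litres = 461,863 litres (under)
Aug 2029–Jan 2030: 29,911 litres + 40,825 litres + 181,265 litres + 25,639 litres + 22,873 litres + 222,111 litres = 522,624 litres (over)
At least one window exceeds 497,000 litres.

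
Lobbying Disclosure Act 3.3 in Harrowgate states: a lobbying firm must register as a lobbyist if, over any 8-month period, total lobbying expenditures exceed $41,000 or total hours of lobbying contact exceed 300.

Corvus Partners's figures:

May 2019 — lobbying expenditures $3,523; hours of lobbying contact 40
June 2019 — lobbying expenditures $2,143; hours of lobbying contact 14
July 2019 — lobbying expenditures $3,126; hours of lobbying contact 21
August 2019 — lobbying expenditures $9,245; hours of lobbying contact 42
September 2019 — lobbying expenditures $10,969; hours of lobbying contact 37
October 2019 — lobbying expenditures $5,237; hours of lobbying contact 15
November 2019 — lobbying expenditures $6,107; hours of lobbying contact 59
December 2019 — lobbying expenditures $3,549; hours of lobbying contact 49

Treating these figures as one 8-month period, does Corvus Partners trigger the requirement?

Total lobbying expenditures: $3,523 + $2,143 + $3,126 + $9,245 + $10,969 + $5,237 + $6,107 + $3,549 = $43,899 (> $41,000).
Total hours of lobbying contact: 40 + 14 + 21 + 42 + 37 + 15 + 59 + 49 = 277 (≤ 300).
The test is 'or': at least one threshold is exceeded.

Yes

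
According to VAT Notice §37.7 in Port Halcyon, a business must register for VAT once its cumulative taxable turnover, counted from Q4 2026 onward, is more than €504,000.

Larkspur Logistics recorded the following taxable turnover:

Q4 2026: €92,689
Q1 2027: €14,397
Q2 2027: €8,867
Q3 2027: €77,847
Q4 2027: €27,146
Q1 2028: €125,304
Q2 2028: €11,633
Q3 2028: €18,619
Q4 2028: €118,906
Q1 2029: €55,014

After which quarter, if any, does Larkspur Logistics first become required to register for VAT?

Q1 2029

Through Q4 2026: €92,689
Through Q1 2027: €107,086
Through Q2 2027: €115,953
Through Q3 2027: €193,800
Through Q4 2027: €220,946
Through Q1 2028: €346,250
Through Q2 2028: €357,883
Through Q3 2028: €376,502
Through Q4 2028: €495,408
Through Q1 2029: €550,422 ← exceeds threshold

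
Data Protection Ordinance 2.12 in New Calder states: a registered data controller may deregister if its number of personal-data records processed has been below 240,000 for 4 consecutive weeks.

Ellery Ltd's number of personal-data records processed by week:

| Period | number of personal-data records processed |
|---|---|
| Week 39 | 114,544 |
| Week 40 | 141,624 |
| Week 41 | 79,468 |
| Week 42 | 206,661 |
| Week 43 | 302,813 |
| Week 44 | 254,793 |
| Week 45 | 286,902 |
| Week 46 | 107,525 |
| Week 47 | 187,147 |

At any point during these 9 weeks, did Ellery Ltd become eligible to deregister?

Weeks below 240,000: Week 39, Week 40, Week 41, Week 42, Week 46, Week 47.
Longest run of consecutive weeks below the threshold: 4.
4 ≥ 4, so Ellery Ltd became eligible.

Yes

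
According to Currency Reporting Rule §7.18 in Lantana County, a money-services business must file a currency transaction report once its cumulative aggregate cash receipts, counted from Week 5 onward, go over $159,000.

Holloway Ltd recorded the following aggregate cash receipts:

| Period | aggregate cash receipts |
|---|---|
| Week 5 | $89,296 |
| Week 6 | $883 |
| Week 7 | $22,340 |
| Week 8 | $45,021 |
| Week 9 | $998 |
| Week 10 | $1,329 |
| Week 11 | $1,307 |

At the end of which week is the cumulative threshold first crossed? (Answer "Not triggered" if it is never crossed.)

Week 10

Through Week 5: $89,296
Through Week 6: $90,179
Through Week 7: $112,519
Through Week 8: $157,540
Through Week 9: $158,538
Through Week 10: $159,867 ← exceeds threshold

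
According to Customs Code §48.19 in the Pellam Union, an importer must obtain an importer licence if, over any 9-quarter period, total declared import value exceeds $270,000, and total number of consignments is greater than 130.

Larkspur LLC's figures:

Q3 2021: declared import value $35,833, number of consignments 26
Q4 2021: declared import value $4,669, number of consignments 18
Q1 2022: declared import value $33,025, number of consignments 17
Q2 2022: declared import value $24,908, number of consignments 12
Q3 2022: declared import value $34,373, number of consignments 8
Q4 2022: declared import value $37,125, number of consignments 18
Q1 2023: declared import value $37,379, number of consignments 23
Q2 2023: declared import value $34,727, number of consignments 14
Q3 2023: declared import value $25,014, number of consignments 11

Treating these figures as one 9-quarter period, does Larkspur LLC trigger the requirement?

No

Total declared import value: $35,833 + $4,669 + $33,025 + $24,908 + $34,373 + $37,125 + $37,379 + $34,727 + $25,014 = $267,053 (≤ $270,000).
Total number of consignments: 26 + 18 + 17 + 12 + 8 + 18 + 23 + 14 + 11 = 147 (> 130).
The test is 'and': the rule requires both, and at least one is not exceeded.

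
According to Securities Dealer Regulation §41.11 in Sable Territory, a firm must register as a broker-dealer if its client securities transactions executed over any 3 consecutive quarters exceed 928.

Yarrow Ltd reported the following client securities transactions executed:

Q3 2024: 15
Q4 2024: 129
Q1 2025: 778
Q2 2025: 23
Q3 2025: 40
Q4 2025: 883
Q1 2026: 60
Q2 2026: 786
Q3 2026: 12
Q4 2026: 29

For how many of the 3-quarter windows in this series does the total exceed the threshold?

Q3 2024–Q1 2025: 15 + 129 + 778 = 922 (under)
Q4 2024–Q2 2025: 129 + 778 + 23 = 930 (over)
Q1 2025–Q3 2025: 778 + 23 + 40 = 841 (under)
Q2 2025–Q4 2025: 23 + 40 + 883 = 946 (over)
Q3 2025–Q1 2026: 40 + 883 + 60 = 983 (over)
Q4 2025–Q2 2026: 883 + 60 + 786 = 1,729 (over)
Q1 2026–Q3 2026: 60 + 786 + 12 = 858 (under)
Q2 2026–Q4 2026: 786 + 12 + 29 = 827 (under)
4 windows exceed the threshold.

4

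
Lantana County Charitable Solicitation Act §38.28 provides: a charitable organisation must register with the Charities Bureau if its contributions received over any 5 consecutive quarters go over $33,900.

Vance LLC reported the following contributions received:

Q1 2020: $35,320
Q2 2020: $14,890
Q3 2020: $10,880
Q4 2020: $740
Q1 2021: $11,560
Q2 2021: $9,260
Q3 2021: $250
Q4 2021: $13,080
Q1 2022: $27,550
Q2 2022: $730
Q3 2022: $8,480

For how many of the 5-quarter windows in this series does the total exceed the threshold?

Q1 2020–Q1 2021: $35,320 + $14,890 + $10,880 + $740 + $11,560 = $73,390 (over)
Q2 2020–Q2 2021: $14,890 + $10,880 + $740 + $11,560 + $9,260 = $47,330 (over)
Q3 2020–Q3 2021: $10,880 + $740 + $11,560 + $9,260 + $250 = $32,690 (under)
Q4 2020–Q4 2021: $740 + $11,560 + $9,260 + $250 + $13,080 = $34,890 (over)
Q1 2021–Q1 2022: $11,560 + $9,260 + $250 + $13,080 + $27,550 = $61,700 (over)
Q2 2021–Q2 2022: $9,260 + $250 + $13,080 + $27,550 + $730 = $50,870 (over)
Q3 2021–Q3 2022: $250 + $13,080 + $27,550 + $730 + $8,480 = $50,090 (over)
6 windows exceed the threshold.

6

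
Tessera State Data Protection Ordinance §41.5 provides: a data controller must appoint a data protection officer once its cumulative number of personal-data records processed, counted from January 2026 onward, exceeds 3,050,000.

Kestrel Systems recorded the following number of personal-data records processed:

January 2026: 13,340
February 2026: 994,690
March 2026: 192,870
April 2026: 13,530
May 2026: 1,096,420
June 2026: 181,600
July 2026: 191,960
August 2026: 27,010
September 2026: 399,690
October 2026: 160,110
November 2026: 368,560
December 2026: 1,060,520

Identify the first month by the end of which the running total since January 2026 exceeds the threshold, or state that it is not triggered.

September 2026

Through January 2026: 13,340
Through February 2026: 1,008,030
Through March 2026: 1,200,900
Through April 2026: 1,214,430
Through May 2026: 2,310,850
Through June 2026: 2,492,450
Through July 2026: 2,684,410
Through August 2026: 2,711,420
Through September 2026: 3,111,110 ← exceeds threshold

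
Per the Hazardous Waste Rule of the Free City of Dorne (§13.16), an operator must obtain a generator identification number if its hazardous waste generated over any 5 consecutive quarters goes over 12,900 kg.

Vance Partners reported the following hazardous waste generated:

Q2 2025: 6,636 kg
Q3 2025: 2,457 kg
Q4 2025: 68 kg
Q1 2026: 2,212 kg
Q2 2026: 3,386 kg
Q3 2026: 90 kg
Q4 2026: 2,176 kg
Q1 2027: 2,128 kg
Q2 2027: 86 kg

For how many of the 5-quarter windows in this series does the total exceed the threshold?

Q2 2025–Q2 2026: 6,636 kg + 2,457 kg + 68 kg + 2,212 kg + 3,386 kg = 14,759 kg (over)
Q3 2025–Q3 2026: 2,457 kg + 68 kg + 2,212 kg + 3,386 kg + 90 kg = 8,213 kg (under)
Q4 2025–Q4 2026: 68 kg + 2,212 kg + 3,386 kg + 90 kg + 2,176 kg = 7,932 kg (under)
Q1 2026–Q1 2027: 2,212 kg + 3,386 kg + 90 kg + 2,176 kg + 2,128 kg = 9,992 kg (under)
Q2 2026–Q2 2027: 3,386 kg + 90 kg + 2,176 kg + 2,128 kg + 86 kg = 7,866 kg (under)
1 window exceeds the threshold.

1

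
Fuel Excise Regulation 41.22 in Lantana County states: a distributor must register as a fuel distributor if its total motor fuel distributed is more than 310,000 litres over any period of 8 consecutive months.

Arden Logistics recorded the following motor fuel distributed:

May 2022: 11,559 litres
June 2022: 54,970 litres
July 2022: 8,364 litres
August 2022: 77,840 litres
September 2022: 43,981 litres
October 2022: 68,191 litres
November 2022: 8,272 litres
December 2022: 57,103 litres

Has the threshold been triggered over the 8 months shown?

Yes

Total motor fuel distributed: 11,559 litres + 54,970 litres + 8,364 litres + 77,840 litres + 43,981 litres + 68,191 litres + 8,272 litres + 57,103 litres = 330,280 litres.
330,280 litres > 310,000 litres, so the threshold is exceeded.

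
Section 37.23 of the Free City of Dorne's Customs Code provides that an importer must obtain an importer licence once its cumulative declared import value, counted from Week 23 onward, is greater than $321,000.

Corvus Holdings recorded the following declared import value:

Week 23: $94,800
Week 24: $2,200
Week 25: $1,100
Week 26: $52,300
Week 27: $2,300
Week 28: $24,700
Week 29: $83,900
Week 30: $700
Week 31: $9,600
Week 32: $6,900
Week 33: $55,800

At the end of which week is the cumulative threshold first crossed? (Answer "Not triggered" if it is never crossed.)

Through Week 23: $94,800
Through Week 24: $97,000
Through Week 25: $98,100
Through Week 26: $150,400
Through Week 27: $152,700
Through Week 28: $177,400
Through Week 29: $261,300
Through Week 30: $262,000
Through Week 31: $271,600
Through Week 32: $278,500
Through Week 33: $334,300 ← exceeds threshold

Week 33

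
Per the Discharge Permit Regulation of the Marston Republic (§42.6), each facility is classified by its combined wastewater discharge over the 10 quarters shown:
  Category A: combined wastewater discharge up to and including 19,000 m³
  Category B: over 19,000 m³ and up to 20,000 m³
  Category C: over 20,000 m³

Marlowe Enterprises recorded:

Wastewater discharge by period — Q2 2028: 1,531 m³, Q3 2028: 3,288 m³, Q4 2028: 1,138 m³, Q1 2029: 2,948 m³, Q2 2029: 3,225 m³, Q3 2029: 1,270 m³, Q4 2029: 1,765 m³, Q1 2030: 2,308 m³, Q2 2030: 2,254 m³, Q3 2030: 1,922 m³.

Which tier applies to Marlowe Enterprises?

Combined wastewater discharge: 1,531 m³ + 3,288 m³ + 1,138 m³ + 2,948 m³ + 3,225 m³ + 1,270 m³ + 1,765 m³ + 2,308 m³ + 2,254 m³ + 1,922 m³ = 21,649 m³.
21,649 m³ > 20,000 m³, so Category C applies.

Category C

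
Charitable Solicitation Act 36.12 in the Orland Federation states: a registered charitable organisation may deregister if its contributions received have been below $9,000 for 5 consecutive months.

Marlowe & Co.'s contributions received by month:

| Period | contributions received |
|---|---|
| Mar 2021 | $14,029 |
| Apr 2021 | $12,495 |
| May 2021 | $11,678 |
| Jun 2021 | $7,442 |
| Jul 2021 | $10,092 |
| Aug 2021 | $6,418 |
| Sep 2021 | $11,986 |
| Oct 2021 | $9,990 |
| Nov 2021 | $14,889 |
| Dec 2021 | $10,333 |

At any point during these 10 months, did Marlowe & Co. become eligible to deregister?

No

Months below $9,000: Jun 2021, Aug 2021.
Longest run of consecutive months below the threshold: 1.
1 < 5, so Marlowe & Co. never became eligible.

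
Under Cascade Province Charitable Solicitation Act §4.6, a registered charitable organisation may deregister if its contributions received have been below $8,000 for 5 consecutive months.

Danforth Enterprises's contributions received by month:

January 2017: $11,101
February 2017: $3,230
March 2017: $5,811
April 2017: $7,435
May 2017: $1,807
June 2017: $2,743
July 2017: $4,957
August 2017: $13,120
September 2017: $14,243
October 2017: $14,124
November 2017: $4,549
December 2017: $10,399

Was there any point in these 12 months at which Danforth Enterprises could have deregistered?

Yes

Months below $8,000: February 2017, March 2017, April 2017, May 2017, June 2017, July 2017, November 2017.
Longest run of consecutive months below the threshold: 6.
6 ≥ 5, so Danforth Enterprises became eligible.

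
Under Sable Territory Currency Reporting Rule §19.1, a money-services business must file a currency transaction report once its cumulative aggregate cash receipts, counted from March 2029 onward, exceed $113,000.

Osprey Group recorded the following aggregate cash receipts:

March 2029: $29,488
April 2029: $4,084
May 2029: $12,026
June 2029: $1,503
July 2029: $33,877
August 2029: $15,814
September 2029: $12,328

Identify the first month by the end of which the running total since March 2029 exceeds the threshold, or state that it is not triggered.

Not triggered

Through March 2029: $29,488
Through April 2029: $33,572
Through May 2029: $45,598
Through June 2029: $47,101
Through July 2029: $80,978
Through August 2029: $96,792
Through September 2029: $109,120
Final cumulative total $109,120 ≤ $113,000; the threshold is never exceeded.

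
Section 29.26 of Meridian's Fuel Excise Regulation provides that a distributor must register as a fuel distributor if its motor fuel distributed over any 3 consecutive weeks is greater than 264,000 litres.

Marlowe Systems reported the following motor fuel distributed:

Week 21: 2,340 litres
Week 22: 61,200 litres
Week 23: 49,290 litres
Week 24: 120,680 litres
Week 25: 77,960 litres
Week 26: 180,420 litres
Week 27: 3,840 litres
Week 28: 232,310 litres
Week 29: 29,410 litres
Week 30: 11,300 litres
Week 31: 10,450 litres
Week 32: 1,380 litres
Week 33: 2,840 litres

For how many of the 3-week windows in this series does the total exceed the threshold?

Week 21–Week 23: 2,340 litres + 61,200 litres + 49,290 litres = 112,830 litres (under)
Week 22–Week 24: 61,200 litres + 49,290 litres + 120,680 litres = 231,170 litres (under)
Week 23–Week 25: 49,290 litres + 120,680 litres + 77,960 litres = 247,930 litres (under)
Week 24–Week 26: 120,680 litres + 77,960 litres + 180,420 litres = 379,060 litres (over)
Week 25–Week 27: 77,960 litres + 180,420 litres + 3,840 litres = 262,220 litres (under)
Week 26–Week 28: 180,420 litres + 3,840 litres + 232,310 litres = 416,570 litres (over)
Week 27–Week 29: 3,840 litres + 232,310 litres + 29,410 litres = 265,560 litres (over)
Week 28–Week 30: 232,310 litres + 29,410 litres + 11,300 litres = 273,020 litres (over)
Week 29–Week 31: 29,410 litres + 11,300 litres + 10,450 litres = 51,160 litres (under)
Week 30–Week 32: 11,300 litres + 10,450 litres + 1,380 litres = 23,130 litres (under)
Week 31–Week 33: 10,450 litres + 1,380 litres + 2,840 litres = 14,670 litres (under)
4 windows exceed the threshold.

4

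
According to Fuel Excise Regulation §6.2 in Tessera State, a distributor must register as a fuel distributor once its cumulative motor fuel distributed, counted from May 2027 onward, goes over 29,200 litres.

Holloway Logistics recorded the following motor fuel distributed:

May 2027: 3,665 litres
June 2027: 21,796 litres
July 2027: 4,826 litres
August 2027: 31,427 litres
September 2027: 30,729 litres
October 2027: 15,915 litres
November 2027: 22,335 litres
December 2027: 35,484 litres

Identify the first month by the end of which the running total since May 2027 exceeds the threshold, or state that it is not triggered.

July 2027

Through May 2027: 3,665 litres
Through June 2027: 25,461 litres
Through July 2027: 30,287 litres ← exceeds threshold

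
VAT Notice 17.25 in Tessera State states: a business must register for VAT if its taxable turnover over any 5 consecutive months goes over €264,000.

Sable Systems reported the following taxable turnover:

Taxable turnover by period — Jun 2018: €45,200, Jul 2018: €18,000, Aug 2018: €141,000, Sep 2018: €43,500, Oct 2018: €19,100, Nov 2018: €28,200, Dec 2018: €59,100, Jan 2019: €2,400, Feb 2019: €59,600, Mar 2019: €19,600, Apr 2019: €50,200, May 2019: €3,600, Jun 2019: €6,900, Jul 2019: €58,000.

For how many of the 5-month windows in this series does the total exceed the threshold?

2

Jun 2018–Oct 2018: €45,200 + €18,000 + €141,000 + €43,500 + €19,100 = €266,800 (over)
Jul 2018–Nov 2018: €18,000 + €141,000 + €43,500 + €19,100 + €28,200 = €249,800 (under)
Aug 2018–Dec 2018: €141,000 + €43,500 + €19,100 + €28,200 + €59,100 = €290,900 (over)
Sep 2018–Jan 2019: €43,500 + €19,100 + €28,200 + €59,100 + €2,400 = €152,300 (under)
Oct 2018–Feb 2019: €19,100 + €28,200 + €59,100 + €2,400 + €59,600 = €168,400 (under)
Nov 2018–Mar 2019: €28,200 + €59,100 + €2,400 + €59,600 + €19,600 = €168,900 (under)
Dec 2018–Apr 2019: €59,100 + €2,400 + €59,600 + €19,600 + €50,200 = €190,900 (under)
Jan 2019–May 2019: €2,400 + €59,600 + €19,600 + €50,200 + €3,600 = €135,400 (under)
Feb 2019–Jun 2019: €59,600 + €19,600 + €50,200 + €3,600 + €6,900 = €139,900 (under)
Mar 2019–Jul 2019: €19,600 + €50,200 + €3,600 + €6,900 + €58,000 = €138,300 (under)
2 windows exceed the threshold.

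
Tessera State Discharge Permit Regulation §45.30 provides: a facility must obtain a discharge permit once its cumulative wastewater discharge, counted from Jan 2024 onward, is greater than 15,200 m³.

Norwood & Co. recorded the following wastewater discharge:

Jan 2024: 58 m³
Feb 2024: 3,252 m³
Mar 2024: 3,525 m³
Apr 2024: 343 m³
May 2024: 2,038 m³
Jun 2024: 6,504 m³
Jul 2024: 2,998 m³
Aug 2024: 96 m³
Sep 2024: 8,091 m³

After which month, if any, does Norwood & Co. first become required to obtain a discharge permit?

Through Jan 2024: 58 m³
Through Feb 2024: 3,310 m³
Through Mar 2024: 6,835 m³
Through Apr 2024: 7,178 m³
Through May 2024: 9,216 m³
Through Jun 2024: 15,720 m³ ← exceeds threshold

Jun 2024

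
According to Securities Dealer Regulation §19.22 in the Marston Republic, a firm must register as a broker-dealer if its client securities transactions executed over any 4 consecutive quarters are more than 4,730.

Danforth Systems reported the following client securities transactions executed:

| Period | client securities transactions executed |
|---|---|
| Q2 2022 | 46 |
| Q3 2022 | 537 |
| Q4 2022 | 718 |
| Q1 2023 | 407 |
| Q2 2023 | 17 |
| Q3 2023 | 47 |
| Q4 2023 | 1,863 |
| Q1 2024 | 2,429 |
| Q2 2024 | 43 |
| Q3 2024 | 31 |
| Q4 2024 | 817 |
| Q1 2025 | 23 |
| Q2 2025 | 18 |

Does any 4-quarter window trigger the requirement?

Q2 2022–Q1 2023: 46 + 537 + 718 + 407 = 1,708 (under)
Q3 2022–Q2 2023: 537 + 718 + 407 + 17 = 1,679 (under)
Q4 2022–Q3 2023: 718 + 407 + 17 + 47 = 1,189 (under)
Q1 2023–Q4 2023: 407 + 17 + 47 + 1,863 = 2,334 (under)
Q2 2023–Q1 2024: 17 + 47 + 1,863 + 2,429 = 4,356 (under)
Q3 2023–Q2 2024: 47 + 1,863 + 2,429 + 43 = 4,382 (under)
Q4 2023–Q3 2024: 1,863 + 2,429 + 43 + 31 = 4,366 (under)
Q1 2024–Q4 2024: 2,429 + 43 + 31 + 817 = 3,320 (under)
Q2 2024–Q1 2025: 43 + 31 + 817 + 23 = 914 (under)
Q3 2024–Q2 2025: 31 + 817 + 23 + 18 = 889 (under)
No window exceeds 4,730.

No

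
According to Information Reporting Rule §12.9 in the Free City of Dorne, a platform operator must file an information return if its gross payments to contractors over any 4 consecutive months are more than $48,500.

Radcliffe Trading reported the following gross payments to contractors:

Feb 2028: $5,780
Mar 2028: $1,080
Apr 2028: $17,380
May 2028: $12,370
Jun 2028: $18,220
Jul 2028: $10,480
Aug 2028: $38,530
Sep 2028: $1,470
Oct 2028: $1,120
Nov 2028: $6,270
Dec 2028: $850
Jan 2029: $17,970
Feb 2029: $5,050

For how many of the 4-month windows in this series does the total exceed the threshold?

5

Feb 2028–May 2028: $5,780 + $1,080 + $17,380 + $12,370 = $36,610 (under)
Mar 2028–Jun 2028: $1,080 + $17,380 + $12,370 + $18,220 = $49,050 (over)
Apr 2028–Jul 2028: $17,380 + $12,370 + $18,220 + $10,480 = $58,450 (over)
May 2028–Aug 2028: $12,370 + $18,220 + $10,480 + $38,530 = $79,600 (over)
Jun 2028–Sep 2028: $18,220 + $10,480 + $38,530 + $1,470 = $68,700 (over)
Jul 2028–Oct 2028: $10,480 + $38,530 + $1,470 + $1,120 = $51,600 (over)
Aug 2028–Nov 2028: $38,530 + $1,470 + $1,120 + $6,270 = $47,390 (under)
Sep 2028–Dec 2028: $1,470 + $1,120 + $6,270 + $850 = $9,710 (under)
Oct 2028–Jan 2029: $1,120 + $6,270 + $850 + $17,970 = $26,210 (under)
Nov 2028–Feb 2029: $6,270 + $850 + $17,970 + $5,050 = $30,140 (under)
5 windows exceed the threshold.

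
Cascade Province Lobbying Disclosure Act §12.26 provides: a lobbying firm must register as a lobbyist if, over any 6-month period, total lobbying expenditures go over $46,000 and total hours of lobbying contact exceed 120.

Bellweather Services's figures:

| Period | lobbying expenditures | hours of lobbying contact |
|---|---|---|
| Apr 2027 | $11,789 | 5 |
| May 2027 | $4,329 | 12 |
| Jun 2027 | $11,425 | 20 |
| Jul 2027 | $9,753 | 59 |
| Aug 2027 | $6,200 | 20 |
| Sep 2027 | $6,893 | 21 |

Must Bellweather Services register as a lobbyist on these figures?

Total lobbying expenditures: $11,789 + $4,329 + $11,425 + $9,753 + $6,200 + $6,893 = $50,389 (> $46,000).
Total hours of lobbying contact: 5 + 12 + 20 + 59 + 20 + 21 = 137 (> 120).
The test is 'and': both thresholds are exceeded.

Yes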